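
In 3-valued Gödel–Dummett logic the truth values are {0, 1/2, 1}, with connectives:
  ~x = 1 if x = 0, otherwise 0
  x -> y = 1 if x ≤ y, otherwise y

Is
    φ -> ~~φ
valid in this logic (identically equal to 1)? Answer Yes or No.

φ = 0 ↦ 1
φ = 1/2 ↦ 1
φ = 1 ↦ 1
Every assignment gives a value ≥ 1.

Yes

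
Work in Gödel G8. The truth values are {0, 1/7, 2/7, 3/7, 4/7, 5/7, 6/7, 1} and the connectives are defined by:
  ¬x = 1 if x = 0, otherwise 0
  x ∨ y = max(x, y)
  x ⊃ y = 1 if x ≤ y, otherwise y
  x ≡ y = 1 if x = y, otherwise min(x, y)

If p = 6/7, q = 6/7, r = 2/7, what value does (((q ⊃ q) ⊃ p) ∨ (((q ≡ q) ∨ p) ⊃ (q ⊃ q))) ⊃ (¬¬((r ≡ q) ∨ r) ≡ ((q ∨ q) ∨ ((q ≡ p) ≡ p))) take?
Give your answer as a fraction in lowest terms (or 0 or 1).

6/7

q ⊃ q = 6/7 ⊃ 6/7 = 1
(q ⊃ q) ⊃ p = 1 ⊃ 6/7 = 6/7
q ≡ q = 6/7 ≡ 6/7 = 1
(q ≡ q) ∨ p = 1 ∨ 6/7 = 1
q ⊃ q = 6/7 ⊃ 6/7 = 1
((q ≡ q) ∨ p) ⊃ (q ⊃ q) = 1 ⊃ 1 = 1
((q ⊃ q) ⊃ p) ∨ (((q ≡ q) ∨ p) ⊃ (q ⊃ q)) = 6/7 ∨ 1 = 1
r ≡ q = 2/7 ≡ 6/7 = 2/7
(r ≡ q) ∨ r = 2/7 ∨ 2/7 = 2/7
¬((r ≡ q) ∨ r) = ¬2/7 = 0
¬¬((r ≡ q) ∨ r) = ¬0 = 1
q ∨ q = 6/7 ∨ 6/7 = 6/7
q ≡ p = 6/7 ≡ 6/7 = 1
(q ≡ p) ≡ p = 1 ≡ 6/7 = 6/7
(q ∨ q) ∨ ((q ≡ p) ≡ p) = 6/7 ∨ 6/7 = 6/7
¬¬((r ≡ q) ∨ r) ≡ ((q ∨ q) ∨ ((q ≡ p) ≡ p)) = 1 ≡ 6/7 = 6/7
(((q ⊃ q) ⊃ p) ∨ (((q ≡ q) ∨ p) ⊃ (q ⊃ q))) ⊃ (¬¬((r ≡ q) ∨ r) ≡ ((q ∨ q) ∨ ((q ≡ p) ≡ p))) = 1 ⊃ 6/7 = 6/7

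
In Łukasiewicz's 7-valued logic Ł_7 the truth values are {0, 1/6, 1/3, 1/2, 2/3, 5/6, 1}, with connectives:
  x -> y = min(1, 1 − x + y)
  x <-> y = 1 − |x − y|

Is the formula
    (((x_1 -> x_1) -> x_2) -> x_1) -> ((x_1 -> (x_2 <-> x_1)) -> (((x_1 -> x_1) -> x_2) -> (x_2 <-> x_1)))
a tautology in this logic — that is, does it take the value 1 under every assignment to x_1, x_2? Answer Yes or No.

At x_1 = 1/3, x_2 = 0, for instance:
x_1 -> x_1 = 1/3 -> 1/3 = 1
(x_1 -> x_1) -> x_2 = 1 -> 0 = 0
((x_1 -> x_1) -> x_2) -> x_1 = 0 -> 1/3 = 1
x_2 <-> x_1 = 0 <-> 1/3 = 2/3
x_1 -> (x_2 <-> x_1) = 1/3 -> 2/3 = 1
((x_1 -> x_1) -> x_2) -> (x_2 <-> x_1) = 0 -> 2/3 = 1
(x_1 -> (x_2 <-> x_1)) -> (((x_1 -> x_1) -> x_2) -> (x_2 <-> x_1)) = 1 -> 1 = 1
(((x_1 -> x_1) -> x_2) -> x_1) -> ((x_1 -> (x_2 <-> x_1)) -> (((x_1 -> x_1) -> x_2) -> (x_2 <-> x_1))) = 1 -> 1 = 1
and checking the remaining 48 assignments likewise gives ≥ 1 in every case.

Yes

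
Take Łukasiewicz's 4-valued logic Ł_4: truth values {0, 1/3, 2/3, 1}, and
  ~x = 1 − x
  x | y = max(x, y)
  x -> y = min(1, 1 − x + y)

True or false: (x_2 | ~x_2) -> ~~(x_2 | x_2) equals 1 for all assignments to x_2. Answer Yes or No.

No

Counterexample: take x_2 = 0.
~x_2 = ~0 = 1
x_2 | ~x_2 = 0 | 1 = 1
x_2 | x_2 = 0 | 0 = 0
~(x_2 | x_2) = ~0 = 1
~~(x_2 | x_2) = ~1 = 0
(x_2 | ~x_2) -> ~~(x_2 | x_2) = 1 -> 0 = 0
This gives 0 ≠ 1.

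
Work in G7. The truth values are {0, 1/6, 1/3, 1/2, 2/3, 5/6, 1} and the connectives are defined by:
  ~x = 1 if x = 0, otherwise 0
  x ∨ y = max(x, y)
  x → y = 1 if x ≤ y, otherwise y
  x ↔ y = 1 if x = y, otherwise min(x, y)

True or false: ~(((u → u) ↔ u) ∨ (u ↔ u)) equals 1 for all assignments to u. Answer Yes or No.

No

Counterexample: take u = 0.
u → u = 0 → 0 = 1
(u → u) ↔ u = 1 ↔ 0 = 0
u ↔ u = 0 ↔ 0 = 1
((u → u) ↔ u) ∨ (u ↔ u) = 0 ∨ 1 = 1
~(((u → u) ↔ u) ∨ (u ↔ u)) = ~1 = 0
This gives 0 ≠ 1.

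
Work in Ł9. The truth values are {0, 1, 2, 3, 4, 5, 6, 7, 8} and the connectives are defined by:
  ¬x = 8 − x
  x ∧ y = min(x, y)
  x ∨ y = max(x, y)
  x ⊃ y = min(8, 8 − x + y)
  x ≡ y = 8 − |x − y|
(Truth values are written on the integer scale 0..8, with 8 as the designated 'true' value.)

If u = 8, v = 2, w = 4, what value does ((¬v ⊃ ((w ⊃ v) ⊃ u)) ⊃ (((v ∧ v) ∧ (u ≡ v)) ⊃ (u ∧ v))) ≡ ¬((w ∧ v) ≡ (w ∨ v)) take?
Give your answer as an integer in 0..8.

¬v = ¬2 = 6
w ⊃ v = 4 ⊃ 2 = 6
(w ⊃ v) ⊃ u = 6 ⊃ 8 = 8
¬v ⊃ ((w ⊃ v) ⊃ u) = 6 ⊃ 8 = 8
v ∧ v = 2 ∧ 2 = 2
u ≡ v = 8 ≡ 2 = 2
(v ∧ v) ∧ (u ≡ v) = 2 ∧ 2 = 2
u ∧ v = 8 ∧ 2 = 2
((v ∧ v) ∧ (u ≡ v)) ⊃ (u ∧ v) = 2 ⊃ 2 = 8
(¬v ⊃ ((w ⊃ v) ⊃ u)) ⊃ (((v ∧ v) ∧ (u ≡ v)) ⊃ (u ∧ v)) = 8 ⊃ 8 = 8
w ∧ v = 4 ∧ 2 = 2
w ∨ v = 4 ∨ 2 = 4
(w ∧ v) ≡ (w ∨ v) = 2 ≡ 4 = 6
¬((w ∧ v) ≡ (w ∨ v)) = ¬6 = 2
((¬v ⊃ ((w ⊃ v) ⊃ u)) ⊃ (((v ∧ v) ∧ (u ≡ v)) ⊃ (u ∧ v))) ≡ ¬((w ∧ v) ≡ (w ∨ v)) = 8 ≡ 2 = 2

2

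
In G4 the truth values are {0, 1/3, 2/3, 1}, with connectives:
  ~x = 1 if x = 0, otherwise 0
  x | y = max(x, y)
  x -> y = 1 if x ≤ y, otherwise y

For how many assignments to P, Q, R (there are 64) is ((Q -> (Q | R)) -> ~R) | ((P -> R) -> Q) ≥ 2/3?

42

value 1: 33 assignments (counts)
value 2/3: 9 assignments (counts)
value 1/3: 10 assignments
value 0: 12 assignments
So 42 of the 64 assignments meet the threshold.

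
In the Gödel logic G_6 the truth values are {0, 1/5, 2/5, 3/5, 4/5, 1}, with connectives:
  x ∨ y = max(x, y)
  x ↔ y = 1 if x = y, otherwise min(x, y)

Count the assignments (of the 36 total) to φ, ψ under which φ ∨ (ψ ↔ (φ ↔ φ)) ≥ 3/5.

27

value 1: 11 assignments (counts)
value 4/5: 9 assignments (counts)
value 3/5: 7 assignments (counts)
value 2/5: 5 assignments
value 1/5: 3 assignments
value 0: 1 assignment
So 27 of the 36 assignments meet the threshold.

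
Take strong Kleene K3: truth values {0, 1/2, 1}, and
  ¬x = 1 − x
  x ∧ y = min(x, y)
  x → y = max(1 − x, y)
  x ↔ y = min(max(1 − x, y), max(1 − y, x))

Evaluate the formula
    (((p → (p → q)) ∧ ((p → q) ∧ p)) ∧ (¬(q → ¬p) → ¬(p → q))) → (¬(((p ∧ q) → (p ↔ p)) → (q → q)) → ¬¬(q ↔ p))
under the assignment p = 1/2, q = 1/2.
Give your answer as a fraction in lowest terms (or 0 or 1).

p → q = 1/2 → 1/2 = 1/2
p → (p → q) = 1/2 → 1/2 = 1/2
p → q = 1/2 → 1/2 = 1/2
(p → q) ∧ p = 1/2 ∧ 1/2 = 1/2
(p → (p → q)) ∧ ((p → q) ∧ p) = 1/2 ∧ 1/2 = 1/2
¬p = ¬1/2 = 1/2
q → ¬p = 1/2 → 1/2 = 1/2
¬(q → ¬p) = ¬1/2 = 1/2
p → q = 1/2 → 1/2 = 1/2
¬(p → q) = ¬1/2 = 1/2
¬(q → ¬p) → ¬(p → q) = 1/2 → 1/2 = 1/2
((p → (p → q)) ∧ ((p → q) ∧ p)) ∧ (¬(q → ¬p) → ¬(p → q)) = 1/2 ∧ 1/2 = 1/2
p ∧ q = 1/2 ∧ 1/2 = 1/2
p ↔ p = 1/2 ↔ 1/2 = 1/2
(p ∧ q) → (p ↔ p) = 1/2 → 1/2 = 1/2
q → q = 1/2 → 1/2 = 1/2
((p ∧ q) → (p ↔ p)) → (q → q) = 1/2 → 1/2 = 1/2
¬(((p ∧ q) → (p ↔ p)) → (q → q)) = ¬1/2 = 1/2
q ↔ p = 1/2 ↔ 1/2 = 1/2
¬(q ↔ p) = ¬1/2 = 1/2
¬¬(q ↔ p) = ¬1/2 = 1/2
¬(((p ∧ q) → (p ↔ p)) → (q → q)) → ¬¬(q ↔ p) = 1/2 → 1/2 = 1/2
(((p → (p → q)) ∧ ((p → q) ∧ p)) ∧ (¬(q → ¬p) → ¬(p → q))) → (¬(((p ∧ q) → (p ↔ p)) → (q → q)) → ¬¬(q ↔ p)) = 1/2 → 1/2 = 1/2

1/2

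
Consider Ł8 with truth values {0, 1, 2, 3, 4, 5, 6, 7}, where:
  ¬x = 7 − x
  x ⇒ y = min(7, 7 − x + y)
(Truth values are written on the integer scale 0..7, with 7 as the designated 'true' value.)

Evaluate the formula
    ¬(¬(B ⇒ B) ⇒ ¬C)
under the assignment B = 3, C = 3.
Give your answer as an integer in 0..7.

B ⇒ B = 3 ⇒ 3 = 7
¬(B ⇒ B) = ¬7 = 0
¬C = ¬3 = 4
¬(B ⇒ B) ⇒ ¬C = 0 ⇒ 4 = 7
¬(¬(B ⇒ B) ⇒ ¬C) = ¬7 = 0

0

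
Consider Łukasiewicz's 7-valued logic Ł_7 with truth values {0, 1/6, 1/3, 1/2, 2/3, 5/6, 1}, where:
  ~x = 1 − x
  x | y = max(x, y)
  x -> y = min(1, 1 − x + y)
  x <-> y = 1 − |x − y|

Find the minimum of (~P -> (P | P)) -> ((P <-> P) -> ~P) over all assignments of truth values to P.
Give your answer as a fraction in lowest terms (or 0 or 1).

0

Take P = 1:
~P = ~1 = 0
P | P = 1 | 1 = 1
~P -> (P | P) = 0 -> 1 = 1
P <-> P = 1 <-> 1 = 1
~P = ~1 = 0
(P <-> P) -> ~P = 1 -> 0 = 0
(~P -> (P | P)) -> ((P <-> P) -> ~P) = 1 -> 0 = 0
No assignment yields a value below 0, so this is the minimum.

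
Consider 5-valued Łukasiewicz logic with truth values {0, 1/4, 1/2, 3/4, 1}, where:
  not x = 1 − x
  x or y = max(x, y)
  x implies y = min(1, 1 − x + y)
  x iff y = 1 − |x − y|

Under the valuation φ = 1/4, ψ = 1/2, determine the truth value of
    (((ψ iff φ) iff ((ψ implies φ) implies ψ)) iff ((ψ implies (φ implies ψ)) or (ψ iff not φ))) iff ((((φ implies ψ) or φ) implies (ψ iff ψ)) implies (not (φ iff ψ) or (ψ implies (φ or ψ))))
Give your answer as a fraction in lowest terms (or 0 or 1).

1

ψ iff φ = 1/2 iff 1/4 = 3/4
ψ implies φ = 1/2 implies 1/4 = 3/4
(ψ implies φ) implies ψ = 3/4 implies 1/2 = 3/4
(ψ iff φ) iff ((ψ implies φ) implies ψ) = 3/4 iff 3/4 = 1
φ implies ψ = 1/4 implies 1/2 = 1
ψ implies (φ implies ψ) = 1/2 implies 1 = 1
not φ = not 1/4 = 3/4
ψ iff not φ = 1/2 iff 3/4 = 3/4
(ψ implies (φ implies ψ)) or (ψ iff not φ) = 1 or 3/4 = 1
((ψ iff φ) iff ((ψ implies φ) implies ψ)) iff ((ψ implies (φ implies ψ)) or (ψ iff not φ)) = 1 iff 1 = 1
φ implies ψ = 1/4 implies 1/2 = 1
(φ implies ψ) or φ = 1 or 1/4 = 1
ψ iff ψ = 1/2 iff 1/2 = 1
((φ implies ψ) or φ) implies (ψ iff ψ) = 1 implies 1 = 1
φ iff ψ = 1/4 iff 1/2 = 3/4
not (φ iff ψ) = not 3/4 = 1/4
φ or ψ = 1/4 or 1/2 = 1/2
ψ implies (φ or ψ) = 1/2 implies 1/2 = 1
not (φ iff ψ) or (ψ implies (φ or ψ)) = 1/4 or 1 = 1
(((φ implies ψ) or φ) implies (ψ iff ψ)) implies (not (φ iff ψ) or (ψ implies (φ or ψ))) = 1 implies 1 = 1
(((ψ iff φ) iff ((ψ implies φ) implies ψ)) iff ((ψ implies (φ implies ψ)) or (ψ iff not φ))) iff ((((φ implies ψ) or φ) implies (ψ iff ψ)) implies (not (φ iff ψ) or (ψ implies (φ or ψ)))) = 1 iff 1 = 1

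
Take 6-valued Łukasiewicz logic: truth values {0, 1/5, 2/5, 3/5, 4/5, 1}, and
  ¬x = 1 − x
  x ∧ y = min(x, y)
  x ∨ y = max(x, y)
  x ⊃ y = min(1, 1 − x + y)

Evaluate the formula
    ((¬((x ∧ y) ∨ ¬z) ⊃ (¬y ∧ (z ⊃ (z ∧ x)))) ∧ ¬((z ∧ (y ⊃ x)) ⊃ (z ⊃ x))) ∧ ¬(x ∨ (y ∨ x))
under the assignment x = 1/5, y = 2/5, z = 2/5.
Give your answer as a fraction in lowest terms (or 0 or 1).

x ∧ y = 1/5 ∧ 2/5 = 1/5
¬z = ¬2/5 = 3/5
(x ∧ y) ∨ ¬z = 1/5 ∨ 3/5 = 3/5
¬((x ∧ y) ∨ ¬z) = ¬3/5 = 2/5
¬y = ¬2/5 = 3/5
z ∧ x = 2/5 ∧ 1/5 = 1/5
z ⊃ (z ∧ x) = 2/5 ⊃ 1/5 = 4/5
¬y ∧ (z ⊃ (z ∧ x)) = 3/5 ∧ 4/5 = 3/5
¬((x ∧ y) ∨ ¬z) ⊃ (¬y ∧ (z ⊃ (z ∧ x))) = 2/5 ⊃ 3/5 = 1
y ⊃ x = 2/5 ⊃ 1/5 = 4/5
z ∧ (y ⊃ x) = 2/5 ∧ 4/5 = 2/5
z ⊃ x = 2/5 ⊃ 1/5 = 4/5
(z ∧ (y ⊃ x)) ⊃ (z ⊃ x) = 2/5 ⊃ 4/5 = 1
¬((z ∧ (y ⊃ x)) ⊃ (z ⊃ x)) = ¬1 = 0
(¬((x ∧ y) ∨ ¬z) ⊃ (¬y ∧ (z ⊃ (z ∧ x)))) ∧ ¬((z ∧ (y ⊃ x)) ⊃ (z ⊃ x)) = 1 ∧ 0 = 0
y ∨ x = 2/5 ∨ 1/5 = 2/5
x ∨ (y ∨ x) = 1/5 ∨ 2/5 = 2/5
¬(x ∨ (y ∨ x)) = ¬2/5 = 3/5
((¬((x ∧ y) ∨ ¬z) ⊃ (¬y ∧ (z ⊃ (z ∧ x)))) ∧ ¬((z ∧ (y ⊃ x)) ⊃ (z ⊃ x))) ∧ ¬(x ∨ (y ∨ x)) = 0 ∧ 3/5 = 0

0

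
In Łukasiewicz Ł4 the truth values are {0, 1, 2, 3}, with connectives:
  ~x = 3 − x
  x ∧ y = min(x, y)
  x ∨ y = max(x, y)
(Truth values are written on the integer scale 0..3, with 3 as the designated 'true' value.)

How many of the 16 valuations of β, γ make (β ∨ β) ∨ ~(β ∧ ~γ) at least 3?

β = 0, γ = 0 ↦ 3  ≥
β = 0, γ = 1 ↦ 3  ≥
β = 0, γ = 2 ↦ 3  ≥
β = 0, γ = 3 ↦ 3  ≥
β = 1, γ = 0 ↦ 2  <
β = 1, γ = 1 ↦ 2  <
β = 1, γ = 2 ↦ 2  <
β = 1, γ = 3 ↦ 3  ≥
β = 2, γ = 0 ↦ 2  <
β = 2, γ = 1 ↦ 2  <
β = 2, γ = 2 ↦ 2  <
β = 2, γ = 3 ↦ 3  ≥
β = 3, γ = 0 ↦ 3  ≥
β = 3, γ = 1 ↦ 3  ≥
β = 3, γ = 2 ↦ 3  ≥
β = 3, γ = 3 ↦ 3  ≥
So 10 of the 16 assignments meet the threshold.

10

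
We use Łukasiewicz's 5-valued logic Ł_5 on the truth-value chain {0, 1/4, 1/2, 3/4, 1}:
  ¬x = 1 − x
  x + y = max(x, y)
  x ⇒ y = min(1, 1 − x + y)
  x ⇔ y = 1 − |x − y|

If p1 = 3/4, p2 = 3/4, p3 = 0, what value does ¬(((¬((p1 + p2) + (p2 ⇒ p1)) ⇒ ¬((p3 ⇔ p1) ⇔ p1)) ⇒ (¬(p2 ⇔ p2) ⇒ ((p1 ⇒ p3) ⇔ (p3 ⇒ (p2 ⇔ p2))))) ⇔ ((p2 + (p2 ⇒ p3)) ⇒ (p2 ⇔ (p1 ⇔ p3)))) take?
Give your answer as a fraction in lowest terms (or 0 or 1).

1/4

p1 + p2 = 3/4 + 3/4 = 3/4
p2 ⇒ p1 = 3/4 ⇒ 3/4 = 1
(p1 + p2) + (p2 ⇒ p1) = 3/4 + 1 = 1
¬((p1 + p2) + (p2 ⇒ p1)) = ¬1 = 0
p3 ⇔ p1 = 0 ⇔ 3/4 = 1/4
(p3 ⇔ p1) ⇔ p1 = 1/4 ⇔ 3/4 = 1/2
¬((p3 ⇔ p1) ⇔ p1) = ¬1/2 = 1/2
¬((p1 + p2) + (p2 ⇒ p1)) ⇒ ¬((p3 ⇔ p1) ⇔ p1) = 0 ⇒ 1/2 = 1
p2 ⇔ p2 = 3/4 ⇔ 3/4 = 1
¬(p2 ⇔ p2) = ¬1 = 0
p1 ⇒ p3 = 3/4 ⇒ 0 = 1/4
p2 ⇔ p2 = 3/4 ⇔ 3/4 = 1
p3 ⇒ (p2 ⇔ p2) = 0 ⇒ 1 = 1
(p1 ⇒ p3) ⇔ (p3 ⇒ (p2 ⇔ p2)) = 1/4 ⇔ 1 = 1/4
¬(p2 ⇔ p2) ⇒ ((p1 ⇒ p3) ⇔ (p3 ⇒ (p2 ⇔ p2))) = 0 ⇒ 1/4 = 1
(¬((p1 + p2) + (p2 ⇒ p1)) ⇒ ¬((p3 ⇔ p1) ⇔ p1)) ⇒ (¬(p2 ⇔ p2) ⇒ ((p1 ⇒ p3) ⇔ (p3 ⇒ (p2 ⇔ p2)))) = 1 ⇒ 1 = 1
p2 ⇒ p3 = 3/4 ⇒ 0 = 1/4
p2 + (p2 ⇒ p3) = 3/4 + 1/4 = 3/4
p1 ⇔ p3 = 3/4 ⇔ 0 = 1/4
p2 ⇔ (p1 ⇔ p3) = 3/4 ⇔ 1/4 = 1/2
(p2 + (p2 ⇒ p3)) ⇒ (p2 ⇔ (p1 ⇔ p3)) = 3/4 ⇒ 1/2 = 3/4
((¬((p1 + p2) + (p2 ⇒ p1)) ⇒ ¬((p3 ⇔ p1) ⇔ p1)) ⇒ (¬(p2 ⇔ p2) ⇒ ((p1 ⇒ p3) ⇔ (p3 ⇒ (p2 ⇔ p2))))) ⇔ ((p2 + (p2 ⇒ p3)) ⇒ (p2 ⇔ (p1 ⇔ p3))) = 1 ⇔ 3/4 = 3/4
¬(((¬((p1 + p2) + (p2 ⇒ p1)) ⇒ ¬((p3 ⇔ p1) ⇔ p1)) ⇒ (¬(p2 ⇔ p2) ⇒ ((p1 ⇒ p3) ⇔ (p3 ⇒ (p2 ⇔ p2))))) ⇔ ((p2 + (p2 ⇒ p3)) ⇒ (p2 ⇔ (p1 ⇔ p3)))) = ¬3/4 = 1/4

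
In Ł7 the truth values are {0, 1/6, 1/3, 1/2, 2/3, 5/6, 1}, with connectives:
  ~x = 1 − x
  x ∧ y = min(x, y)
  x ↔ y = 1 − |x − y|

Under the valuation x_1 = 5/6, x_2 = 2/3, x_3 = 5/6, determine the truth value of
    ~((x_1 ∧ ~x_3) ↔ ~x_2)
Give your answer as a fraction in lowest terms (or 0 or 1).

1/6

~x_3 = ~5/6 = 1/6
x_1 ∧ ~x_3 = 5/6 ∧ 1/6 = 1/6
~x_2 = ~2/3 = 1/3
(x_1 ∧ ~x_3) ↔ ~x_2 = 1/6 ↔ 1/3 = 5/6
~((x_1 ∧ ~x_3) ↔ ~x_2) = ~5/6 = 1/6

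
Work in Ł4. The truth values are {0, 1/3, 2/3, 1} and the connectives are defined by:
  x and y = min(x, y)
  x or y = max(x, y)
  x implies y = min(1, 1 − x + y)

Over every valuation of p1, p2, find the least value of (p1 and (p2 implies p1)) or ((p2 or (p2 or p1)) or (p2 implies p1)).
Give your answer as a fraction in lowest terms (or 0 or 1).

Take p1 = 0, p2 = 1/3:
p2 implies p1 = 1/3 implies 0 = 2/3
p1 and (p2 implies p1) = 0 and 2/3 = 0
p2 or p1 = 1/3 or 0 = 1/3
p2 or (p2 or p1) = 1/3 or 1/3 = 1/3
p2 implies p1 = 1/3 implies 0 = 2/3
(p2 or (p2 or p1)) or (p2 implies p1) = 1/3 or 2/3 = 2/3
(p1 and (p2 implies p1)) or ((p2 or (p2 or p1)) or (p2 implies p1)) = 0 or 2/3 = 2/3
No assignment yields a value below 2/3, so this is the minimum.

2/3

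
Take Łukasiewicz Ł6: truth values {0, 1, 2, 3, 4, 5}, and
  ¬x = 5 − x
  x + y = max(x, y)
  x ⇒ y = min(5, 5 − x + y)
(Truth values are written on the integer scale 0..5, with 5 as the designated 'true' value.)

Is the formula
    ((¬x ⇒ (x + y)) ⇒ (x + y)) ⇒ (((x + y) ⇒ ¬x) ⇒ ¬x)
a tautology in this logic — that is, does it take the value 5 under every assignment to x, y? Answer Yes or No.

Yes

At x = 1, y = 0, for instance:
¬x = ¬1 = 4
x + y = 1 + 0 = 1
¬x ⇒ (x + y) = 4 ⇒ 1 = 2
(¬x ⇒ (x + y)) ⇒ (x + y) = 2 ⇒ 1 = 4
(x + y) ⇒ ¬x = 1 ⇒ 4 = 5
((x + y) ⇒ ¬x) ⇒ ¬x = 5 ⇒ 4 = 4
((¬x ⇒ (x + y)) ⇒ (x + y)) ⇒ (((x + y) ⇒ ¬x) ⇒ ¬x) = 4 ⇒ 4 = 5
and checking the remaining 35 assignments likewise gives ≥ 5 in every case.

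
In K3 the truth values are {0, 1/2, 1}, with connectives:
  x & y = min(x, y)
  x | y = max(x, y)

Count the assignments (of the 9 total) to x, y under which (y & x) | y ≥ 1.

3

x = 0, y = 0 ↦ 0  <
x = 0, y = 1/2 ↦ 1/2  <
x = 0, y = 1 ↦ 1  ≥
x = 1/2, y = 0 ↦ 0  <
x = 1/2, y = 1/2 ↦ 1/2  <
x = 1/2, y = 1 ↦ 1  ≥
x = 1, y = 0 ↦ 0  <
x = 1, y = 1/2 ↦ 1/2  <
x = 1, y = 1 ↦ 1  ≥
So 3 of the 9 assignments meet the threshold.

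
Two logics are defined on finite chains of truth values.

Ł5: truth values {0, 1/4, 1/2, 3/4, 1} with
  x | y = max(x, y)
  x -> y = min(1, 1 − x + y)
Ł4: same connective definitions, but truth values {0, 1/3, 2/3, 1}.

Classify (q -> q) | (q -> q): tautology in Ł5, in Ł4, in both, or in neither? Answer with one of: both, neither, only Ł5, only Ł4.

In Ł5: every assignment gives 1 — tautology.
In Ł4: every assignment gives 1 — tautology.

both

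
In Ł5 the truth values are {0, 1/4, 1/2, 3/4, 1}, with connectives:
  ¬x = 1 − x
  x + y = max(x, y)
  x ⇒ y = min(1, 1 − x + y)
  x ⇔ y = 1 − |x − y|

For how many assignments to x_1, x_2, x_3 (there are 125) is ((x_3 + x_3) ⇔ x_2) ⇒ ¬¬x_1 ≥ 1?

65

value 1: 65 assignments (counts)
value 3/4: 23 assignments
value 1/2: 19 assignments
value 1/4: 13 assignments
value 0: 5 assignments
So 65 of the 125 assignments meet the threshold.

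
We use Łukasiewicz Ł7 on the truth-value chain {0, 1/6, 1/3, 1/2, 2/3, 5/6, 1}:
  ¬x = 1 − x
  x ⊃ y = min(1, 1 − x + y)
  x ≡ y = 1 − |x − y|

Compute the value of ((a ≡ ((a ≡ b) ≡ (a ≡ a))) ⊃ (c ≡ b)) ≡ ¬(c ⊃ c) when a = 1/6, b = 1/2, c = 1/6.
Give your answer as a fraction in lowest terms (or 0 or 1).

0

a ≡ b = 1/6 ≡ 1/2 = 2/3
a ≡ a = 1/6 ≡ 1/6 = 1
(a ≡ b) ≡ (a ≡ a) = 2/3 ≡ 1 = 2/3
a ≡ ((a ≡ b) ≡ (a ≡ a)) = 1/6 ≡ 2/3 = 1/2
c ≡ b = 1/6 ≡ 1/2 = 2/3
(a ≡ ((a ≡ b) ≡ (a ≡ a))) ⊃ (c ≡ b) = 1/2 ⊃ 2/3 = 1
c ⊃ c = 1/6 ⊃ 1/6 = 1
¬(c ⊃ c) = ¬1 = 0
((a ≡ ((a ≡ b) ≡ (a ≡ a))) ⊃ (c ≡ b)) ≡ ¬(c ⊃ c) = 1 ≡ 0 = 0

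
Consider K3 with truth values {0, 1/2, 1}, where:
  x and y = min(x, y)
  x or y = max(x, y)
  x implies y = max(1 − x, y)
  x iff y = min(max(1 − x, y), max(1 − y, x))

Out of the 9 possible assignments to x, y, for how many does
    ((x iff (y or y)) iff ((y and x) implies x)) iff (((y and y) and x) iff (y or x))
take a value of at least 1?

x = 0, y = 0 ↦ 1  ≥
x = 0, y = 1/2 ↦ 1/2  <
x = 0, y = 1 ↦ 1  ≥
x = 1/2, y = 0 ↦ 1/2  <
x = 1/2, y = 1/2 ↦ 1/2  <
x = 1/2, y = 1 ↦ 1/2  <
x = 1, y = 0 ↦ 1  ≥
x = 1, y = 1/2 ↦ 1/2  <
x = 1, y = 1 ↦ 1  ≥
So 4 of the 9 assignments meet the threshold.

4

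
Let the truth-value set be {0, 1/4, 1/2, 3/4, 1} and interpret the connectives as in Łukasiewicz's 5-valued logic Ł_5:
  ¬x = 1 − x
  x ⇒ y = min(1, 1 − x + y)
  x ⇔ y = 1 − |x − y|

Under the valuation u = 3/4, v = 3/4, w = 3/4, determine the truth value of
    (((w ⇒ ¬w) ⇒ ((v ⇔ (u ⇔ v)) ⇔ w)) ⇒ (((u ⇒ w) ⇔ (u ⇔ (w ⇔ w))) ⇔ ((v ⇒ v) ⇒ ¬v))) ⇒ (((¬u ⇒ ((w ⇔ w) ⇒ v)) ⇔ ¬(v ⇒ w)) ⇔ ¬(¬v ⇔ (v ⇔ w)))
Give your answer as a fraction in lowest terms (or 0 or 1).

¬w = ¬3/4 = 1/4
w ⇒ ¬w = 3/4 ⇒ 1/4 = 1/2
u ⇔ v = 3/4 ⇔ 3/4 = 1
v ⇔ (u ⇔ v) = 3/4 ⇔ 1 = 3/4
(v ⇔ (u ⇔ v)) ⇔ w = 3/4 ⇔ 3/4 = 1
(w ⇒ ¬w) ⇒ ((v ⇔ (u ⇔ v)) ⇔ w) = 1/2 ⇒ 1 = 1
u ⇒ w = 3/4 ⇒ 3/4 = 1
w ⇔ w = 3/4 ⇔ 3/4 = 1
u ⇔ (w ⇔ w) = 3/4 ⇔ 1 = 3/4
(u ⇒ w) ⇔ (u ⇔ (w ⇔ w)) = 1 ⇔ 3/4 = 3/4
v ⇒ v = 3/4 ⇒ 3/4 = 1
¬v = ¬3/4 = 1/4
(v ⇒ v) ⇒ ¬v = 1 ⇒ 1/4 = 1/4
((u ⇒ w) ⇔ (u ⇔ (w ⇔ w))) ⇔ ((v ⇒ v) ⇒ ¬v) = 3/4 ⇔ 1/4 = 1/2
((w ⇒ ¬w) ⇒ ((v ⇔ (u ⇔ v)) ⇔ w)) ⇒ (((u ⇒ w) ⇔ (u ⇔ (w ⇔ w))) ⇔ ((v ⇒ v) ⇒ ¬v)) = 1 ⇒ 1/2 = 1/2
¬u = ¬3/4 = 1/4
w ⇔ w = 3/4 ⇔ 3/4 = 1
(w ⇔ w) ⇒ v = 1 ⇒ 3/4 = 3/4
¬u ⇒ ((w ⇔ w) ⇒ v) = 1/4 ⇒ 3/4 = 1
v ⇒ w = 3/4 ⇒ 3/4 = 1
¬(v ⇒ w) = ¬1 = 0
(¬u ⇒ ((w ⇔ w) ⇒ v)) ⇔ ¬(v ⇒ w) = 1 ⇔ 0 = 0
¬v = ¬3/4 = 1/4
v ⇔ w = 3/4 ⇔ 3/4 = 1
¬v ⇔ (v ⇔ w) = 1/4 ⇔ 1 = 1/4
¬(¬v ⇔ (v ⇔ w)) = ¬1/4 = 3/4
((¬u ⇒ ((w ⇔ w) ⇒ v)) ⇔ ¬(v ⇒ w)) ⇔ ¬(¬v ⇔ (v ⇔ w)) = 0 ⇔ 3/4 = 1/4
(((w ⇒ ¬w) ⇒ ((v ⇔ (u ⇔ v)) ⇔ w)) ⇒ (((u ⇒ w) ⇔ (u ⇔ (w ⇔ w))) ⇔ ((v ⇒ v) ⇒ ¬v))) ⇒ (((¬u ⇒ ((w ⇔ w) ⇒ v)) ⇔ ¬(v ⇒ w)) ⇔ ¬(¬v ⇔ (v ⇔ w))) = 1/2 ⇒ 1/4 = 3/4

3/4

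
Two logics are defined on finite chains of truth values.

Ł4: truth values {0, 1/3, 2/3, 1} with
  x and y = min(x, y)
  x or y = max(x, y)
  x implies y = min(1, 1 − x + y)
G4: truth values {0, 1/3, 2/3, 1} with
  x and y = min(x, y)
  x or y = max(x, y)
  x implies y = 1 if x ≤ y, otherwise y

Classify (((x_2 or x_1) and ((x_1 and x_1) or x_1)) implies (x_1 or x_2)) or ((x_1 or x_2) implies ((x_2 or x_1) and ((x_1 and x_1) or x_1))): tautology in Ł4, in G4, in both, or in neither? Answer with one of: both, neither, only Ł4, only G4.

In Ł4: every assignment gives 1 — tautology.
In G4: every assignment gives 1 — tautology.

both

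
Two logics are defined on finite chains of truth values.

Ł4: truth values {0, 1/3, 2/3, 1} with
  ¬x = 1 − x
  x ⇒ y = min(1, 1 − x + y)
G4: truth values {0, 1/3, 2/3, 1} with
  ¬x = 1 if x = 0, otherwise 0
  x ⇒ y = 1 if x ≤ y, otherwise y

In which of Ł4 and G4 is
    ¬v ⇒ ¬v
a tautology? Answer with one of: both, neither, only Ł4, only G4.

both

In Ł4: every assignment gives 1 — tautology.
In G4: every assignment gives 1 — tautology.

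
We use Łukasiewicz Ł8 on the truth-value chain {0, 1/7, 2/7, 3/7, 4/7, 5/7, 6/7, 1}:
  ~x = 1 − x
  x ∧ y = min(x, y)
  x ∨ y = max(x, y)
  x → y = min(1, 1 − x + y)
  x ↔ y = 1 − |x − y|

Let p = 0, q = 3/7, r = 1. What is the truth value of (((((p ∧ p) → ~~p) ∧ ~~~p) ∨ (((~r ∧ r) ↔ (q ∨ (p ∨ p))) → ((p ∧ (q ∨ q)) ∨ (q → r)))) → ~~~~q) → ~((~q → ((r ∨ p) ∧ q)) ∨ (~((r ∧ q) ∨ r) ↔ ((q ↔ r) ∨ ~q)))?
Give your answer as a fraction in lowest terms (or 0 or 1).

p ∧ p = 0 ∧ 0 = 0
~p = ~0 = 1
~~p = ~1 = 0
(p ∧ p) → ~~p = 0 → 0 = 1
~p = ~0 = 1
~~p = ~1 = 0
~~~p = ~0 = 1
((p ∧ p) → ~~p) ∧ ~~~p = 1 ∧ 1 = 1
~r = ~1 = 0
~r ∧ r = 0 ∧ 1 = 0
p ∨ p = 0 ∨ 0 = 0
q ∨ (p ∨ p) = 3/7 ∨ 0 = 3/7
(~r ∧ r) ↔ (q ∨ (p ∨ p)) = 0 ↔ 3/7 = 4/7
q ∨ q = 3/7 ∨ 3/7 = 3/7
p ∧ (q ∨ q) = 0 ∧ 3/7 = 0
q → r = 3/7 → 1 = 1
(p ∧ (q ∨ q)) ∨ (q → r) = 0 ∨ 1 = 1
((~r ∧ r) ↔ (q ∨ (p ∨ p))) → ((p ∧ (q ∨ q)) ∨ (q → r)) = 4/7 → 1 = 1
(((p ∧ p) → ~~p) ∧ ~~~p) ∨ (((~r ∧ r) ↔ (q ∨ (p ∨ p))) → ((p ∧ (q ∨ q)) ∨ (q → r))) = 1 ∨ 1 = 1
~q = ~3/7 = 4/7
~~q = ~4/7 = 3/7
~~~q = ~3/7 = 4/7
~~~~q = ~4/7 = 3/7
((((p ∧ p) → ~~p) ∧ ~~~p) ∨ (((~r ∧ r) ↔ (q ∨ (p ∨ p))) → ((p ∧ (q ∨ q)) ∨ (q → r)))) → ~~~~q = 1 → 3/7 = 3/7
~q = ~3/7 = 4/7
r ∨ p = 1 ∨ 0 = 1
(r ∨ p) ∧ q = 1 ∧ 3/7 = 3/7
~q → ((r ∨ p) ∧ q) = 4/7 → 3/7 = 6/7
r ∧ q = 1 ∧ 3/7 = 3/7
(r ∧ q) ∨ r = 3/7 ∨ 1 = 1
~((r ∧ q) ∨ r) = ~1 = 0
q ↔ r = 3/7 ↔ 1 = 3/7
~q = ~3/7 = 4/7
(q ↔ r) ∨ ~q = 3/7 ∨ 4/7 = 4/7
~((r ∧ q) ∨ r) ↔ ((q ↔ r) ∨ ~q) = 0 ↔ 4/7 = 3/7
(~q → ((r ∨ p) ∧ q)) ∨ (~((r ∧ q) ∨ r) ↔ ((q ↔ r) ∨ ~q)) = 6/7 ∨ 3/7 = 6/7
~((~q → ((r ∨ p) ∧ q)) ∨ (~((r ∧ q) ∨ r) ↔ ((q ↔ r) ∨ ~q))) = ~6/7 = 1/7
(((((p ∧ p) → ~~p) ∧ ~~~p) ∨ (((~r ∧ r) ↔ (q ∨ (p ∨ p))) → ((p ∧ (q ∨ q)) ∨ (q → r)))) → ~~~~q) → ~((~q → ((r ∨ p) ∧ q)) ∨ (~((r ∧ q) ∨ r) ↔ ((q ↔ r) ∨ ~q))) = 3/7 → 1/7 = 5/7

5/7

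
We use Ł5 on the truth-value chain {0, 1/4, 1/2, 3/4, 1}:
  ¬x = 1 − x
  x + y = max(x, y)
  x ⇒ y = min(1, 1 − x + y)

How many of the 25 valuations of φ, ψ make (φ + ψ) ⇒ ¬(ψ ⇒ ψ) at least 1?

value 1: 1 assignment (counts)
value 3/4: 3 assignments
value 1/2: 5 assignments
value 1/4: 7 assignments
value 0: 9 assignments
So 1 of the 25 assignments meets the threshold.

1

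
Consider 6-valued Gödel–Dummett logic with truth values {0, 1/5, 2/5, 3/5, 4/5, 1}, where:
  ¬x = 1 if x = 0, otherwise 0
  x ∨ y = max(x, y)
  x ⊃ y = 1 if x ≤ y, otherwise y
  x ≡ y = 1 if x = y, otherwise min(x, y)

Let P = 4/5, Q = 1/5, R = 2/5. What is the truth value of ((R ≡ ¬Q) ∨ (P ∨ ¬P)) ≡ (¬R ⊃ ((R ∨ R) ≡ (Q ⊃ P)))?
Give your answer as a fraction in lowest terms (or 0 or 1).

¬Q = ¬1/5 = 0
R ≡ ¬Q = 2/5 ≡ 0 = 0
¬P = ¬4/5 = 0
P ∨ ¬P = 4/5 ∨ 0 = 4/5
(R ≡ ¬Q) ∨ (P ∨ ¬P) = 0 ∨ 4/5 = 4/5
¬R = ¬2/5 = 0
R ∨ R = 2/5 ∨ 2/5 = 2/5
Q ⊃ P = 1/5 ⊃ 4/5 = 1
(R ∨ R) ≡ (Q ⊃ P) = 2/5 ≡ 1 = 2/5
¬R ⊃ ((R ∨ R) ≡ (Q ⊃ P)) = 0 ⊃ 2/5 = 1
((R ≡ ¬Q) ∨ (P ∨ ¬P)) ≡ (¬R ⊃ ((R ∨ R) ≡ (Q ⊃ P))) = 4/5 ≡ 1 = 4/5

4/5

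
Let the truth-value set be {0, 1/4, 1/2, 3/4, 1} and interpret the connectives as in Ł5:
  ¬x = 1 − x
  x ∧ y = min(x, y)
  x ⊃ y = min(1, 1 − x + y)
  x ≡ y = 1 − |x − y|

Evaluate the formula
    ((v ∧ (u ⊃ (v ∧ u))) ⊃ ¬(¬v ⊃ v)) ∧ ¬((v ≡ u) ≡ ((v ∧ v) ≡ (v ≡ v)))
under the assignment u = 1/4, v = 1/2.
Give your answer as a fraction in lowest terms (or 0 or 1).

v ∧ u = 1/2 ∧ 1/4 = 1/4
u ⊃ (v ∧ u) = 1/4 ⊃ 1/4 = 1
v ∧ (u ⊃ (v ∧ u)) = 1/2 ∧ 1 = 1/2
¬v = ¬1/2 = 1/2
¬v ⊃ v = 1/2 ⊃ 1/2 = 1
¬(¬v ⊃ v) = ¬1 = 0
(v ∧ (u ⊃ (v ∧ u))) ⊃ ¬(¬v ⊃ v) = 1/2 ⊃ 0 = 1/2
v ≡ u = 1/2 ≡ 1/4 = 3/4
v ∧ v = 1/2 ∧ 1/2 = 1/2
v ≡ v = 1/2 ≡ 1/2 = 1
(v ∧ v) ≡ (v ≡ v) = 1/2 ≡ 1 = 1/2
(v ≡ u) ≡ ((v ∧ v) ≡ (v ≡ v)) = 3/4 ≡ 1/2 = 3/4
¬((v ≡ u) ≡ ((v ∧ v) ≡ (v ≡ v))) = ¬3/4 = 1/4
((v ∧ (u ⊃ (v ∧ u))) ⊃ ¬(¬v ⊃ v)) ∧ ¬((v ≡ u) ≡ ((v ∧ v) ≡ (v ≡ v))) = 1/2 ∧ 1/4 = 1/4

1/4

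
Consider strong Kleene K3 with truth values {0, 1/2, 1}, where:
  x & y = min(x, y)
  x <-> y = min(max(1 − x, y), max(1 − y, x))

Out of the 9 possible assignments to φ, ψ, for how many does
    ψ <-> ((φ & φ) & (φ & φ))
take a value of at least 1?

2

φ = 0, ψ = 0 ↦ 1  ≥
φ = 0, ψ = 1/2 ↦ 1/2  <
φ = 0, ψ = 1 ↦ 0  <
φ = 1/2, ψ = 0 ↦ 1/2  <
φ = 1/2, ψ = 1/2 ↦ 1/2  <
φ = 1/2, ψ = 1 ↦ 1/2  <
φ = 1, ψ = 0 ↦ 0  <
φ = 1, ψ = 1/2 ↦ 1/2  <
φ = 1, ψ = 1 ↦ 1  ≥
So 2 of the 9 assignments meet the threshold.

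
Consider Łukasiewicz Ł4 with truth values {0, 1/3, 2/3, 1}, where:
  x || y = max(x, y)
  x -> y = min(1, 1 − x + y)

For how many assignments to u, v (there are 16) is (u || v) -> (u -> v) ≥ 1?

u = 0, v = 0 ↦ 1  ≥
u = 0, v = 1/3 ↦ 1  ≥
u = 0, v = 2/3 ↦ 1  ≥
u = 0, v = 1 ↦ 1  ≥
u = 1/3, v = 0 ↦ 1  ≥
u = 1/3, v = 1/3 ↦ 1  ≥
u = 1/3, v = 2/3 ↦ 1  ≥
u = 1/3, v = 1 ↦ 1  ≥
u = 2/3, v = 0 ↦ 2/3  <
u = 2/3, v = 1/3 ↦ 1  ≥
u = 2/3, v = 2/3 ↦ 1  ≥
u = 2/3, v = 1 ↦ 1  ≥
u = 1, v = 0 ↦ 0  <
u = 1, v = 1/3 ↦ 1/3  <
u = 1, v = 2/3 ↦ 2/3  <
u = 1, v = 1 ↦ 1  ≥
So 12 of the 16 assignments meet the threshold.

12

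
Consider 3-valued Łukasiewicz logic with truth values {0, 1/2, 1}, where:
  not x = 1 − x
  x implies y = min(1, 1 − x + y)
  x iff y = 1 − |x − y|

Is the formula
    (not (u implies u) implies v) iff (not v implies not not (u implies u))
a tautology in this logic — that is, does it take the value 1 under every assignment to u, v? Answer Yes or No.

Yes

u = 0, v = 0 ↦ 1
u = 0, v = 1/2 ↦ 1
u = 0, v = 1 ↦ 1
u = 1/2, v = 0 ↦ 1
u = 1/2, v = 1/2 ↦ 1
u = 1/2, v = 1 ↦ 1
u = 1, v = 0 ↦ 1
u = 1, v = 1/2 ↦ 1
u = 1, v = 1 ↦ 1
Every assignment gives a value ≥ 1.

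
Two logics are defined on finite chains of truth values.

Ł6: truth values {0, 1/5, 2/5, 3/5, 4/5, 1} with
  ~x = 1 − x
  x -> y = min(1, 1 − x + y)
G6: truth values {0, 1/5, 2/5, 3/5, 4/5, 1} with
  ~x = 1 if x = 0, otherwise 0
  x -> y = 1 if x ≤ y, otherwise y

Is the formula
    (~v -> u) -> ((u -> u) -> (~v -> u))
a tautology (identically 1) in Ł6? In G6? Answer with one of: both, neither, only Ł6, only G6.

both

In Ł6: every assignment gives 1 — tautology.
In G6: every assignment gives 1 — tautology.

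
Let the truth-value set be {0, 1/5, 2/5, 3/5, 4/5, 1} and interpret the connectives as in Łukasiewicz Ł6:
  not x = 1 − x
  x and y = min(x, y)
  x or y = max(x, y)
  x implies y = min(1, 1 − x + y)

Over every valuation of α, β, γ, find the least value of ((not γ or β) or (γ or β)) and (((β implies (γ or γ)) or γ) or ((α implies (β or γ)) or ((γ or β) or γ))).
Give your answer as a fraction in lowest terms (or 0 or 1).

3/5

Take α = 0, β = 0, γ = 2/5:
not γ = not 2/5 = 3/5
not γ or β = 3/5 or 0 = 3/5
γ or β = 2/5 or 0 = 2/5
(not γ or β) or (γ or β) = 3/5 or 2/5 = 3/5
γ or γ = 2/5 or 2/5 = 2/5
β implies (γ or γ) = 0 implies 2/5 = 1
(β implies (γ or γ)) or γ = 1 or 2/5 = 1
β or γ = 0 or 2/5 = 2/5
α implies (β or γ) = 0 implies 2/5 = 1
γ or β = 2/5 or 0 = 2/5
(γ or β) or γ = 2/5 or 2/5 = 2/5
(α implies (β or γ)) or ((γ or β) or γ) = 1 or 2/5 = 1
((β implies (γ or γ)) or γ) or ((α implies (β or γ)) or ((γ or β) or γ)) = 1 or 1 = 1
((not γ or β) or (γ or β)) and (((β implies (γ or γ)) or γ) or ((α implies (β or γ)) or ((γ or β) or γ))) = 3/5 and 1 = 3/5
No assignment yields a value below 3/5, so this is the minimum.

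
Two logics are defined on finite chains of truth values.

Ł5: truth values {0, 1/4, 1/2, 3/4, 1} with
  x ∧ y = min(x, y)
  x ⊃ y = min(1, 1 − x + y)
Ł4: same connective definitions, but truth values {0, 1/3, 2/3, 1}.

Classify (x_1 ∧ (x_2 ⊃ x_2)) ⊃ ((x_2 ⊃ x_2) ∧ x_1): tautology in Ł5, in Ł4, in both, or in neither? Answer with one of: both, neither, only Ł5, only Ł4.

both

In Ł5: every assignment gives 1 — tautology.
In Ł4: every assignment gives 1 — tautology.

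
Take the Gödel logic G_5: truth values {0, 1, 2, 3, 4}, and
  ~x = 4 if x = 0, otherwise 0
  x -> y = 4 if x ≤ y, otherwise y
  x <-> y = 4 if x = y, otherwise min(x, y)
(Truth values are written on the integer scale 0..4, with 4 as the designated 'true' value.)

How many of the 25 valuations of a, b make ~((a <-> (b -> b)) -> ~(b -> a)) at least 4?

value 4: 20 assignments (counts)
value 0: 5 assignments
So 20 of the 25 assignments meet the threshold.

20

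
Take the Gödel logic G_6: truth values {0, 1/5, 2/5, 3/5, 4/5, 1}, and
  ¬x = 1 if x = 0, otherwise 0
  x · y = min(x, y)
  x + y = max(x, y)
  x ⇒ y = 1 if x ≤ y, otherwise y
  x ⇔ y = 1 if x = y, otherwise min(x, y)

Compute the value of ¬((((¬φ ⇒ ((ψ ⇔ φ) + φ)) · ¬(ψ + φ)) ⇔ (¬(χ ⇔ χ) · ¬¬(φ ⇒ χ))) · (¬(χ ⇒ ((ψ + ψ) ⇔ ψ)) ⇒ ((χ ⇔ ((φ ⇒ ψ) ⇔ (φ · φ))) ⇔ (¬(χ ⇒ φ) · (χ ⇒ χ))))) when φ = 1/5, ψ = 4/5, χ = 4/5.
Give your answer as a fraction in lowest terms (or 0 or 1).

0

¬φ = ¬1/5 = 0
ψ ⇔ φ = 4/5 ⇔ 1/5 = 1/5
(ψ ⇔ φ) + φ = 1/5 + 1/5 = 1/5
¬φ ⇒ ((ψ ⇔ φ) + φ) = 0 ⇒ 1/5 = 1
ψ + φ = 4/5 + 1/5 = 4/5
¬(ψ + φ) = ¬4/5 = 0
(¬φ ⇒ ((ψ ⇔ φ) + φ)) · ¬(ψ + φ) = 1 · 0 = 0
χ ⇔ χ = 4/5 ⇔ 4/5 = 1
¬(χ ⇔ χ) = ¬1 = 0
φ ⇒ χ = 1/5 ⇒ 4/5 = 1
¬(φ ⇒ χ) = ¬1 = 0
¬¬(φ ⇒ χ) = ¬0 = 1
¬(χ ⇔ χ) · ¬¬(φ ⇒ χ) = 0 · 1 = 0
((¬φ ⇒ ((ψ ⇔ φ) + φ)) · ¬(ψ + φ)) ⇔ (¬(χ ⇔ χ) · ¬¬(φ ⇒ χ)) = 0 ⇔ 0 = 1
ψ + ψ = 4/5 + 4/5 = 4/5
(ψ + ψ) ⇔ ψ = 4/5 ⇔ 4/5 = 1
χ ⇒ ((ψ + ψ) ⇔ ψ) = 4/5 ⇒ 1 = 1
¬(χ ⇒ ((ψ + ψ) ⇔ ψ)) = ¬1 = 0
φ ⇒ ψ = 1/5 ⇒ 4/5 = 1
φ · φ = 1/5 · 1/5 = 1/5
(φ ⇒ ψ) ⇔ (φ · φ) = 1 ⇔ 1/5 = 1/5
χ ⇔ ((φ ⇒ ψ) ⇔ (φ · φ)) = 4/5 ⇔ 1/5 = 1/5
χ ⇒ φ = 4/5 ⇒ 1/5 = 1/5
¬(χ ⇒ φ) = ¬1/5 = 0
χ ⇒ χ = 4/5 ⇒ 4/5 = 1
¬(χ ⇒ φ) · (χ ⇒ χ) = 0 · 1 = 0
(χ ⇔ ((φ ⇒ ψ) ⇔ (φ · φ))) ⇔ (¬(χ ⇒ φ) · (χ ⇒ χ)) = 1/5 ⇔ 0 = 0
¬(χ ⇒ ((ψ + ψ) ⇔ ψ)) ⇒ ((χ ⇔ ((φ ⇒ ψ) ⇔ (φ · φ))) ⇔ (¬(χ ⇒ φ) · (χ ⇒ χ))) = 0 ⇒ 0 = 1
(((¬φ ⇒ ((ψ ⇔ φ) + φ)) · ¬(ψ + φ)) ⇔ (¬(χ ⇔ χ) · ¬¬(φ ⇒ χ))) · (¬(χ ⇒ ((ψ + ψ) ⇔ ψ)) ⇒ ((χ ⇔ ((φ ⇒ ψ) ⇔ (φ · φ))) ⇔ (¬(χ ⇒ φ) · (χ ⇒ χ)))) = 1 · 1 = 1
¬((((¬φ ⇒ ((ψ ⇔ φ) + φ)) · ¬(ψ + φ)) ⇔ (¬(χ ⇔ χ) · ¬¬(φ ⇒ χ))) · (¬(χ ⇒ ((ψ + ψ) ⇔ ψ)) ⇒ ((χ ⇔ ((φ ⇒ ψ) ⇔ (φ · φ))) ⇔ (¬(χ ⇒ φ) · (χ ⇒ χ))))) = ¬1 = 0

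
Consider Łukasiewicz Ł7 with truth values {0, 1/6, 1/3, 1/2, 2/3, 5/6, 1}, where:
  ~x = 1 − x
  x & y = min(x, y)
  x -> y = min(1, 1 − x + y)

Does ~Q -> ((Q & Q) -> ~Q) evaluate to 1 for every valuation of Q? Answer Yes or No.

Yes

Q = 0 ↦ 1
Q = 1/6 ↦ 1
Q = 1/3 ↦ 1
Q = 1/2 ↦ 1
Q = 2/3 ↦ 1
Q = 5/6 ↦ 1
Q = 1 ↦ 1
Every assignment gives a value ≥ 1.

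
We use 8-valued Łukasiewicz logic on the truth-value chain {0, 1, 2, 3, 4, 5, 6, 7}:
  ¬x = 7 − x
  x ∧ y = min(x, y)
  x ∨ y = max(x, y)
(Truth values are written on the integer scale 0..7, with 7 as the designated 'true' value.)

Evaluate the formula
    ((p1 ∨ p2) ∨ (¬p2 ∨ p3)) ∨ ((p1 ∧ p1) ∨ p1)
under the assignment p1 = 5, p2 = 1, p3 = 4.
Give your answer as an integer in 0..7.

6

p1 ∨ p2 = 5 ∨ 1 = 5
¬p2 = ¬1 = 6
¬p2 ∨ p3 = 6 ∨ 4 = 6
(p1 ∨ p2) ∨ (¬p2 ∨ p3) = 5 ∨ 6 = 6
p1 ∧ p1 = 5 ∧ 5 = 5
(p1 ∧ p1) ∨ p1 = 5 ∨ 5 = 5
((p1 ∨ p2) ∨ (¬p2 ∨ p3)) ∨ ((p1 ∧ p1) ∨ p1) = 6 ∨ 5 = 6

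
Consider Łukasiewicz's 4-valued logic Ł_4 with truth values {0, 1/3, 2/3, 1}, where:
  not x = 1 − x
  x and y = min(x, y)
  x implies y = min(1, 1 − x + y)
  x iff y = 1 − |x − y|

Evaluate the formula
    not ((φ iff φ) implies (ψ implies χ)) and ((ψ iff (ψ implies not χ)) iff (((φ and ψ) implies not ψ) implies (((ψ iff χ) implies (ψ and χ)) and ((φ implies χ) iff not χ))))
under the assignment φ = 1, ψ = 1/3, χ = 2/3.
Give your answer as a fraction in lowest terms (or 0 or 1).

0

φ iff φ = 1 iff 1 = 1
ψ implies χ = 1/3 implies 2/3 = 1
(φ iff φ) implies (ψ implies χ) = 1 implies 1 = 1
not ((φ iff φ) implies (ψ implies χ)) = not 1 = 0
not χ = not 2/3 = 1/3
ψ implies not χ = 1/3 implies 1/3 = 1
ψ iff (ψ implies not χ) = 1/3 iff 1 = 1/3
φ and ψ = 1 and 1/3 = 1/3
not ψ = not 1/3 = 2/3
(φ and ψ) implies not ψ = 1/3 implies 2/3 = 1
ψ iff χ = 1/3 iff 2/3 = 2/3
ψ and χ = 1/3 and 2/3 = 1/3
(ψ iff χ) implies (ψ and χ) = 2/3 implies 1/3 = 2/3
φ implies χ = 1 implies 2/3 = 2/3
not χ = not 2/3 = 1/3
(φ implies χ) iff not χ = 2/3 iff 1/3 = 2/3
((ψ iff χ) implies (ψ and χ)) and ((φ implies χ) iff not χ) = 2/3 and 2/3 = 2/3
((φ and ψ) implies not ψ) implies (((ψ iff χ) implies (ψ and χ)) and ((φ implies χ) iff not χ)) = 1 implies 2/3 = 2/3
(ψ iff (ψ implies not χ)) iff (((φ and ψ) implies not ψ) implies (((ψ iff χ) implies (ψ and χ)) and ((φ implies χ) iff not χ))) = 1/3 iff 2/3 = 2/3
not ((φ iff φ) implies (ψ implies χ)) and ((ψ iff (ψ implies not χ)) iff (((φ and ψ) implies not ψ) implies (((ψ iff χ) implies (ψ and χ)) and ((φ implies χ) iff not χ)))) = 0 and 2/3 = 0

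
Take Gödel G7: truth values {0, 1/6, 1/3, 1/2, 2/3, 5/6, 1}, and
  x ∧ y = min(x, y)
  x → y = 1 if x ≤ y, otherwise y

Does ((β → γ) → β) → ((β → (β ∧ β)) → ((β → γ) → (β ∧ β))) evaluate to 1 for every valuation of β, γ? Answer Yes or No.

At β = 5/6, γ = 1/3, for instance:
β → γ = 5/6 → 1/3 = 1/3
(β → γ) → β = 1/3 → 5/6 = 1
β ∧ β = 5/6 ∧ 5/6 = 5/6
β → (β ∧ β) = 5/6 → 5/6 = 1
(β → γ) → (β ∧ β) = 1/3 → 5/6 = 1
(β → (β ∧ β)) → ((β → γ) → (β ∧ β)) = 1 → 1 = 1
((β → γ) → β) → ((β → (β ∧ β)) → ((β → γ) → (β ∧ β))) = 1 → 1 = 1
and checking the remaining 48 assignments likewise gives ≥ 1 in every case.

Yes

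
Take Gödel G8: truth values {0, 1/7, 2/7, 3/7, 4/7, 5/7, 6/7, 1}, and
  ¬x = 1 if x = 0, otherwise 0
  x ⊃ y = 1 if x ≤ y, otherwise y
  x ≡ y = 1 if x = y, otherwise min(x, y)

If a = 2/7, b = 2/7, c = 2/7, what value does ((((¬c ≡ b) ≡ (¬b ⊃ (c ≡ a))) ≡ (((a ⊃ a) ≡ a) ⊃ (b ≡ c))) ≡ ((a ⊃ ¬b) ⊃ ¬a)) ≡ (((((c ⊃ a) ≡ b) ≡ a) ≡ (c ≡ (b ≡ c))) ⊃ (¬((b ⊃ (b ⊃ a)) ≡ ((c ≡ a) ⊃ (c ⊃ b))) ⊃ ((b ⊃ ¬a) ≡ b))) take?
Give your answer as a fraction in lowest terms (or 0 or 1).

0

¬c = ¬2/7 = 0
¬c ≡ b = 0 ≡ 2/7 = 0
¬b = ¬2/7 = 0
c ≡ a = 2/7 ≡ 2/7 = 1
¬b ⊃ (c ≡ a) = 0 ⊃ 1 = 1
(¬c ≡ b) ≡ (¬b ⊃ (c ≡ a)) = 0 ≡ 1 = 0
a ⊃ a = 2/7 ⊃ 2/7 = 1
(a ⊃ a) ≡ a = 1 ≡ 2/7 = 2/7
b ≡ c = 2/7 ≡ 2/7 = 1
((a ⊃ a) ≡ a) ⊃ (b ≡ c) = 2/7 ⊃ 1 = 1
((¬c ≡ b) ≡ (¬b ⊃ (c ≡ a))) ≡ (((a ⊃ a) ≡ a) ⊃ (b ≡ c)) = 0 ≡ 1 = 0
¬b = ¬2/7 = 0
a ⊃ ¬b = 2/7 ⊃ 0 = 0
¬a = ¬2/7 = 0
(a ⊃ ¬b) ⊃ ¬a = 0 ⊃ 0 = 1
(((¬c ≡ b) ≡ (¬b ⊃ (c ≡ a))) ≡ (((a ⊃ a) ≡ a) ⊃ (b ≡ c))) ≡ ((a ⊃ ¬b) ⊃ ¬a) = 0 ≡ 1 = 0
c ⊃ a = 2/7 ⊃ 2/7 = 1
(c ⊃ a) ≡ b = 1 ≡ 2/7 = 2/7
((c ⊃ a) ≡ b) ≡ a = 2/7 ≡ 2/7 = 1
b ≡ c = 2/7 ≡ 2/7 = 1
c ≡ (b ≡ c) = 2/7 ≡ 1 = 2/7
(((c ⊃ a) ≡ b) ≡ a) ≡ (c ≡ (b ≡ c)) = 1 ≡ 2/7 = 2/7
b ⊃ a = 2/7 ⊃ 2/7 = 1
b ⊃ (b ⊃ a) = 2/7 ⊃ 1 = 1
c ≡ a = 2/7 ≡ 2/7 = 1
c ⊃ b = 2/7 ⊃ 2/7 = 1
(c ≡ a) ⊃ (c ⊃ b) = 1 ⊃ 1 = 1
(b ⊃ (b ⊃ a)) ≡ ((c ≡ a) ⊃ (c ⊃ b)) = 1 ≡ 1 = 1
¬((b ⊃ (b ⊃ a)) ≡ ((c ≡ a) ⊃ (c ⊃ b))) = ¬1 = 0
¬a = ¬2/7 = 0
b ⊃ ¬a = 2/7 ⊃ 0 = 0
(b ⊃ ¬a) ≡ b = 0 ≡ 2/7 = 0
¬((b ⊃ (b ⊃ a)) ≡ ((c ≡ a) ⊃ (c ⊃ b))) ⊃ ((b ⊃ ¬a) ≡ b) = 0 ⊃ 0 = 1
((((c ⊃ a) ≡ b) ≡ a) ≡ (c ≡ (b ≡ c))) ⊃ (¬((b ⊃ (b ⊃ a)) ≡ ((c ≡ a) ⊃ (c ⊃ b))) ⊃ ((b ⊃ ¬a) ≡ b)) = 2/7 ⊃ 1 = 1
((((¬c ≡ b) ≡ (¬b ⊃ (c ≡ a))) ≡ (((a ⊃ a) ≡ a) ⊃ (b ≡ c))) ≡ ((a ⊃ ¬b) ⊃ ¬a)) ≡ (((((c ⊃ a) ≡ b) ≡ a) ≡ (c ≡ (b ≡ c))) ⊃ (¬((b ⊃ (b ⊃ a)) ≡ ((c ≡ a) ⊃ (c ⊃ b))) ⊃ ((b ⊃ ¬a) ≡ b))) = 0 ≡ 1 = 0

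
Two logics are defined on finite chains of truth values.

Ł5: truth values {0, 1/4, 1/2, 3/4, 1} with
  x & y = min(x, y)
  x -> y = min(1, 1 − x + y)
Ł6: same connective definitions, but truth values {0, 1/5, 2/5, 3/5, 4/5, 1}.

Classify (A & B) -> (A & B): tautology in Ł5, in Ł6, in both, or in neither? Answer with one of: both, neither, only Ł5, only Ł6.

both

In Ł5: every assignment gives 1 — tautology.
In Ł6: every assignment gives 1 — tautology.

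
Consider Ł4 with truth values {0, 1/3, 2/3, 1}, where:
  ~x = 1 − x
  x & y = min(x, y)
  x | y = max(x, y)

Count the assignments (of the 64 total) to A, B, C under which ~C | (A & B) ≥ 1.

19

value 1: 19 assignments (counts)
value 2/3: 21 assignments
value 1/3: 17 assignments
value 0: 7 assignments
So 19 of the 64 assignments meet the threshold.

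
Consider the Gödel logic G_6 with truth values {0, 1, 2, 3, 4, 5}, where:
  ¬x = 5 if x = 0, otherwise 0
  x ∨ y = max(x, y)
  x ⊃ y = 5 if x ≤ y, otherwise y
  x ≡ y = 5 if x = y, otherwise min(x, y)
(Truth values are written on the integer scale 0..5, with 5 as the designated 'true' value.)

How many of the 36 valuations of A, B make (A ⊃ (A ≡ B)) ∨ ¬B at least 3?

29

value 5: 26 assignments (counts)
value 4: 1 assignment (counts)
value 3: 2 assignments (counts)
value 2: 3 assignments
value 1: 4 assignments
So 29 of the 36 assignments meet the threshold.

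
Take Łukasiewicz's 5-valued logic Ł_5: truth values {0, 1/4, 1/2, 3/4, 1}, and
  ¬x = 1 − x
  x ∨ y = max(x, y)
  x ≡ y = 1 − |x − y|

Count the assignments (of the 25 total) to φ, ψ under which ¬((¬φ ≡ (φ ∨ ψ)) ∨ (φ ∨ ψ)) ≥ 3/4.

value 1: 1 assignment (counts)
value 3/4: 1 assignment (counts)
value 1/2: 3 assignments
value 1/4: 7 assignments
value 0: 13 assignments
So 2 of the 25 assignments meet the threshold.

2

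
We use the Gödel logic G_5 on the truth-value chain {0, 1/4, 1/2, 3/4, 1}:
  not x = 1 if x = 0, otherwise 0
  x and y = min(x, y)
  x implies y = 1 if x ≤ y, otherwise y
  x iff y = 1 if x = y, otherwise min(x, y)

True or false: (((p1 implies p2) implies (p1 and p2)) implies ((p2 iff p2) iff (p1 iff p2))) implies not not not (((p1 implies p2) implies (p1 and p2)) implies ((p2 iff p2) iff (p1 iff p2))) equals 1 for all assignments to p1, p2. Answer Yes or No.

Counterexample: take p1 = 0, p2 = 0.
p1 implies p2 = 0 implies 0 = 1
p1 and p2 = 0 and 0 = 0
(p1 implies p2) implies (p1 and p2) = 1 implies 0 = 0
p2 iff p2 = 0 iff 0 = 1
p1 iff p2 = 0 iff 0 = 1
(p2 iff p2) iff (p1 iff p2) = 1 iff 1 = 1
((p1 implies p2) implies (p1 and p2)) implies ((p2 iff p2) iff (p1 iff p2)) = 0 implies 1 = 1
p1 implies p2 = 0 implies 0 = 1
p1 and p2 = 0 and 0 = 0
(p1 implies p2) implies (p1 and p2) = 1 implies 0 = 0
p2 iff p2 = 0 iff 0 = 1
p1 iff p2 = 0 iff 0 = 1
(p2 iff p2) iff (p1 iff p2) = 1 iff 1 = 1
((p1 implies p2) implies (p1 and p2)) implies ((p2 iff p2) iff (p1 iff p2)) = 0 implies 1 = 1
not (((p1 implies p2) implies (p1 and p2)) implies ((p2 iff p2) iff (p1 iff p2))) = not 1 = 0
not not (((p1 implies p2) implies (p1 and p2)) implies ((p2 iff p2) iff (p1 iff p2))) = not 0 = 1
not not not (((p1 implies p2) implies (p1 and p2)) implies ((p2 iff p2) iff (p1 iff p2))) = not 1 = 0
(((p1 implies p2) implies (p1 and p2)) implies ((p2 iff p2) iff (p1 iff p2))) implies not not not (((p1 implies p2) implies (p1 and p2)) implies ((p2 iff p2) iff (p1 iff p2))) = 1 implies 0 = 0
This gives 0 ≠ 1.

No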